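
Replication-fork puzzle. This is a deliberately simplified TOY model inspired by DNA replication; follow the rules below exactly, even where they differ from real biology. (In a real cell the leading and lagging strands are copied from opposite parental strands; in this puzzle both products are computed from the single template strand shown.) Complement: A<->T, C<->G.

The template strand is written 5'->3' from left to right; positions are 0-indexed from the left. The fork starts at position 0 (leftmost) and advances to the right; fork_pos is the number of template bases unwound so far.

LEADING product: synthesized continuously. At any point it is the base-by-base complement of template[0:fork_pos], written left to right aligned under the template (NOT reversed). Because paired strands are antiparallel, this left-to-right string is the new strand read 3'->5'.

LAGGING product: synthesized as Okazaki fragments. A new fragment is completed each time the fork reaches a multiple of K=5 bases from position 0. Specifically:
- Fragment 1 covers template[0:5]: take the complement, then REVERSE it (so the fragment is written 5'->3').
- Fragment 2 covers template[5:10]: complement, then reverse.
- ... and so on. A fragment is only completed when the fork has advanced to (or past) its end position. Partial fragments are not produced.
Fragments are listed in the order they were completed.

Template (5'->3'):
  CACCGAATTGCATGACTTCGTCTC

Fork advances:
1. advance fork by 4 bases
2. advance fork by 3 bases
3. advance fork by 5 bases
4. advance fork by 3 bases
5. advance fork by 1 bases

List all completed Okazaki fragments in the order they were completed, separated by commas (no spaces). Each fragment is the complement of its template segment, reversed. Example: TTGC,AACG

Step 1: advance 4 -> fork_pos = 0 + 4 = 4. Next multiple of 5 is 5 (not reached); still 0 fragment(s).
Step 2: advance 3 -> fork_pos = 4 + 3 = 7. Reached multiple(s) of 5: 5 -> fragment 1 completed (1 total).
Step 3: advance 5 -> fork_pos = 7 + 5 = 12. Reached multiple(s) of 5: 10 -> fragment 2 completed (2 total).
Step 4: advance 3 -> fork_pos = 12 + 3 = 15. Reached multiple(s) of 5: 15 -> fragment 3 completed (3 total).
Step 5: advance 1 -> fork_pos = 15 + 1 = 16. Next multiple of 5 is 20 (not reached); still 3 fragment(s).
Final fork_pos = 16, so 3 fragment(s) are complete. Build each: template segment -> complement -> reverse.
Fragment 1: template[0:5] = CACCG -> complement GTGGC -> reversed CGGTG
Fragment 2: template[5:10] = AATTG -> complement TTAAC -> reversed CAATT
Fragment 3: template[10:15] = CATGA -> complement GTACT -> reversed TCATG

Answer: CGGTG,CAATT,TCATG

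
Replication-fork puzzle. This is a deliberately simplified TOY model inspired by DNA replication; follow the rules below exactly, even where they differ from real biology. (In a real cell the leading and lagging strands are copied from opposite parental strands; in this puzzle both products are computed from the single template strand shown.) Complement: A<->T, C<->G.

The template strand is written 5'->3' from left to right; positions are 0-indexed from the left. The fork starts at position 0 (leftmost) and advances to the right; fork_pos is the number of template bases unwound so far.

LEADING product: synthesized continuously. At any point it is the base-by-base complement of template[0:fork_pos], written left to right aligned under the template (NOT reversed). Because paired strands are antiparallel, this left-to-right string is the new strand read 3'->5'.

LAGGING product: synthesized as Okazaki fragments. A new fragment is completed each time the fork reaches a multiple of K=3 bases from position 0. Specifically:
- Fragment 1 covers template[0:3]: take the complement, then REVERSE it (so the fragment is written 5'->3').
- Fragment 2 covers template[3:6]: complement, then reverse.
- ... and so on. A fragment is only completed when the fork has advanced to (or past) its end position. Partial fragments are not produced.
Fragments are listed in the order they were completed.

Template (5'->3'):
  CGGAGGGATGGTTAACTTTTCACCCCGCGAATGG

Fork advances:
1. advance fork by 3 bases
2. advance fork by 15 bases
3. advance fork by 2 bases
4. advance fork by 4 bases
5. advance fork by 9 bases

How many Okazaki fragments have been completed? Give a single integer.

Step 1: advance 3 -> fork_pos = 0 + 3 = 3. Reached multiple(s) of 3: 3 -> fragment 1 completed (1 total).
Step 2: advance 15 -> fork_pos = 3 + 15 = 18. Reached multiple(s) of 3: 6, 9, 12, 15, 18 -> fragments 2-6 completed (6 total).
Step 3: advance 2 -> fork_pos = 18 + 2 = 20. Next multiple of 3 is 21 (not reached); still 6 fragment(s).
Step 4: advance 4 -> fork_pos = 20 + 4 = 24. Reached multiple(s) of 3: 21, 24 -> fragments 7-8 completed (8 total).
Step 5: advance 9 -> fork_pos = 24 + 9 = 33. Reached multiple(s) of 3: 27, 30, 33 -> fragments 9-11 completed (11 total).
Check: final fork_pos = 33; the multiples of 3 that are <= 33 are 3..33 -> 33 // 3 = 11 completed fragment(s).

Answer: 11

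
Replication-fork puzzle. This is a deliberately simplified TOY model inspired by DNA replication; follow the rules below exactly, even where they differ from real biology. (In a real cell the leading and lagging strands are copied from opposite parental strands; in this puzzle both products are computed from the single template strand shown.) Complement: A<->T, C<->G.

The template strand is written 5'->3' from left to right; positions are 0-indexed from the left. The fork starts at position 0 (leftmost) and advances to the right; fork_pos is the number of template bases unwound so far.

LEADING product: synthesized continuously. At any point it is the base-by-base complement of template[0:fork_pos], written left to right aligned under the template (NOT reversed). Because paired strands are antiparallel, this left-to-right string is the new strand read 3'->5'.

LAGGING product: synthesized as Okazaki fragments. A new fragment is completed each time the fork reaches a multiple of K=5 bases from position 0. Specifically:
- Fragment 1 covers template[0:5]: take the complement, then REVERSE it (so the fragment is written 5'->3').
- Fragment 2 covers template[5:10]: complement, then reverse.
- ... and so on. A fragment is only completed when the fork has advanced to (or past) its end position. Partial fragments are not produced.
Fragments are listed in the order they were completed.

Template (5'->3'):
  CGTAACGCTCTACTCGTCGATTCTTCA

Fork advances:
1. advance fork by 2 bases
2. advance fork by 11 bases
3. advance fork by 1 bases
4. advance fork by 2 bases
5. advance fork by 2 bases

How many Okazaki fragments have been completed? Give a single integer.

Step 1: advance 2 -> fork_pos = 0 + 2 = 2. Next multiple of 5 is 5 (not reached); still 0 fragment(s).
Step 2: advance 11 -> fork_pos = 2 + 11 = 13. Reached multiple(s) of 5: 5, 10 -> fragments 1-2 completed (2 total).
Step 3: advance 1 -> fork_pos = 13 + 1 = 14. Next multiple of 5 is 15 (not reached); still 2 fragment(s).
Step 4: advance 2 -> fork_pos = 14 + 2 = 16. Reached multiple(s) of 5: 15 -> fragment 3 completed (3 total).
Step 5: advance 2 -> fork_pos = 16 + 2 = 18. Next multiple of 5 is 20 (not reached); still 3 fragment(s).
Check: final fork_pos = 18; the multiples of 5 that are <= 18 are 5..15 -> 18 // 5 = 3 completed fragment(s).

Answer: 3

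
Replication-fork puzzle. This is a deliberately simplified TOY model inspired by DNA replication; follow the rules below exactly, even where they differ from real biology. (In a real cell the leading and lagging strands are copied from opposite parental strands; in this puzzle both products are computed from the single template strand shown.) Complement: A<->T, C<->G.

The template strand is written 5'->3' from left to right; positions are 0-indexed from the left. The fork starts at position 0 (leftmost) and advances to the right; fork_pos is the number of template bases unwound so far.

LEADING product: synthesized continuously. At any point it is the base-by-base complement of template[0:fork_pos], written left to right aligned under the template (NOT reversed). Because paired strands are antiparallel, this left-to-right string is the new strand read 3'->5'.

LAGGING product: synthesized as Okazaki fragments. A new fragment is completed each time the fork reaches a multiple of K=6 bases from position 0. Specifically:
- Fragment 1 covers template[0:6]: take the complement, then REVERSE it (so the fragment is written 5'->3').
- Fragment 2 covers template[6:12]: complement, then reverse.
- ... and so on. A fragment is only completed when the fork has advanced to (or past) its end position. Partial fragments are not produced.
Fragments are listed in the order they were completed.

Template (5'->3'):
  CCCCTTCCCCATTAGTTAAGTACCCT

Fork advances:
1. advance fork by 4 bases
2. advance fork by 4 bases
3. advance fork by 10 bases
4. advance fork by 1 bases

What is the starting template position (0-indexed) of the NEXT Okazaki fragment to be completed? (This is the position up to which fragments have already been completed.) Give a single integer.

Answer: 18

Derivation:
Step 1: advance 4 -> fork_pos = 0 + 4 = 4. Next multiple of 6 is 6 (not reached); still 0 fragment(s).
Step 2: advance 4 -> fork_pos = 4 + 4 = 8. Reached multiple(s) of 6: 6 -> fragment 1 completed (1 total).
Step 3: advance 10 -> fork_pos = 8 + 10 = 18. Reached multiple(s) of 6: 12, 18 -> fragments 2-3 completed (3 total).
Step 4: advance 1 -> fork_pos = 18 + 1 = 19. Next multiple of 6 is 24 (not reached); still 3 fragment(s).
3 fragment(s) completed, covering template[0:18] (3 x 6 = 18). The next fragment, fragment 4, covers template[18:24], so it starts at position 18.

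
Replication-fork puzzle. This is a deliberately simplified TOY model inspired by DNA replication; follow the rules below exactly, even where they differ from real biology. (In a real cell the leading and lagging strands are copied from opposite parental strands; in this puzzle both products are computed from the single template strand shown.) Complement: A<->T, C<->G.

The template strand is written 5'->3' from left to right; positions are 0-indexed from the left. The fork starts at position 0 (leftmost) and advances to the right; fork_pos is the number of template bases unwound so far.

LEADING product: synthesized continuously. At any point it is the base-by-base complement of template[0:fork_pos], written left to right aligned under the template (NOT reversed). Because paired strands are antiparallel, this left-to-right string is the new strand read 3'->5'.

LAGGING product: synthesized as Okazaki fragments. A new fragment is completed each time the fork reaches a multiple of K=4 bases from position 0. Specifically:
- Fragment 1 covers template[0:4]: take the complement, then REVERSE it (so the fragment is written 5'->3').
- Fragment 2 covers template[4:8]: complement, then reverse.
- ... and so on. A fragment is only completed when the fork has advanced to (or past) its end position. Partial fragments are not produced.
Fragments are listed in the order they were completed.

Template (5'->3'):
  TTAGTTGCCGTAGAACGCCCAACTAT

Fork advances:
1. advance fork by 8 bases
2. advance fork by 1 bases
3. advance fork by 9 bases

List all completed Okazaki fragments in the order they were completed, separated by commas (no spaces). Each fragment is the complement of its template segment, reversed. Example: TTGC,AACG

Step 1: advance 8 -> fork_pos = 0 + 8 = 8. Reached multiple(s) of 4: 4, 8 -> fragments 1-2 completed (2 total).
Step 2: advance 1 -> fork_pos = 8 + 1 = 9. Next multiple of 4 is 12 (not reached); still 2 fragment(s).
Step 3: advance 9 -> fork_pos = 9 + 9 = 18. Reached multiple(s) of 4: 12, 16 -> fragments 3-4 completed (4 total).
Final fork_pos = 18, so 4 fragment(s) are complete. Build each: template segment -> complement -> reverse.
Fragment 1: template[0:4] = TTAG -> complement AATC -> reversed CTAA
Fragment 2: template[4:8] = TTGC -> complement AACG -> reversed GCAA
Fragment 3: template[8:12] = CGTA -> complement GCAT -> reversed TACG
Fragment 4: template[12:16] = GAAC -> complement CTTG -> reversed GTTC

Answer: CTAA,GCAA,TACG,GTTC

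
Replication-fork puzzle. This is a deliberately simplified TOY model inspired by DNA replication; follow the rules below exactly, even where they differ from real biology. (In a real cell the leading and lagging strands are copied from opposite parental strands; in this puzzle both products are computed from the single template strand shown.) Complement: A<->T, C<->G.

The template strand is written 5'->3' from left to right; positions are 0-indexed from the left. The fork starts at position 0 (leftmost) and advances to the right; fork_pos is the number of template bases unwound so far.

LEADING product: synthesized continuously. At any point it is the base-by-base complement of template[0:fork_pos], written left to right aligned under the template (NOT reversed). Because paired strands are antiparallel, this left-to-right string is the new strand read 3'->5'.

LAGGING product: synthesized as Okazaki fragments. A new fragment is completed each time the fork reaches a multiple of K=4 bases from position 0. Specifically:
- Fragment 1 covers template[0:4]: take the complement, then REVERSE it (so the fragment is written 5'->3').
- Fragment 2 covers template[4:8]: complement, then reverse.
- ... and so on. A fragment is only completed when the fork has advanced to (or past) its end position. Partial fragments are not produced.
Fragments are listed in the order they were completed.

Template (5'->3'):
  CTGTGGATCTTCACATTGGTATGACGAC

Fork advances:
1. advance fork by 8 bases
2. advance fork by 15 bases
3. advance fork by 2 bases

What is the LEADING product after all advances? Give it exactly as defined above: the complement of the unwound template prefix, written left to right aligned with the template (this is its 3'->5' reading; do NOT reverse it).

Step 1: advance 8 -> fork_pos = 0 + 8 = 8.
Step 2: advance 15 -> fork_pos = 8 + 15 = 23.
Step 3: advance 2 -> fork_pos = 23 + 2 = 25.
Unwound prefix: template[0:25] = CTGTGGATCTTCACATTGGTATGAC
Complement it base by base (A<->T, C<->G), keeping left-to-right order:
  [0:5] CTGTG -> GACAC
  [5:10] GATCT -> CTAGA
  [10:15] TCACA -> AGTGT
  [15:20] TTGGT -> AACCA
  [20:25] ATGAC -> TACTG
Concatenate: GACACCTAGAAGTGTAACCATACTG (length 25; written aligned with the template, i.e. 3'->5').

Answer: GACACCTAGAAGTGTAACCATACTG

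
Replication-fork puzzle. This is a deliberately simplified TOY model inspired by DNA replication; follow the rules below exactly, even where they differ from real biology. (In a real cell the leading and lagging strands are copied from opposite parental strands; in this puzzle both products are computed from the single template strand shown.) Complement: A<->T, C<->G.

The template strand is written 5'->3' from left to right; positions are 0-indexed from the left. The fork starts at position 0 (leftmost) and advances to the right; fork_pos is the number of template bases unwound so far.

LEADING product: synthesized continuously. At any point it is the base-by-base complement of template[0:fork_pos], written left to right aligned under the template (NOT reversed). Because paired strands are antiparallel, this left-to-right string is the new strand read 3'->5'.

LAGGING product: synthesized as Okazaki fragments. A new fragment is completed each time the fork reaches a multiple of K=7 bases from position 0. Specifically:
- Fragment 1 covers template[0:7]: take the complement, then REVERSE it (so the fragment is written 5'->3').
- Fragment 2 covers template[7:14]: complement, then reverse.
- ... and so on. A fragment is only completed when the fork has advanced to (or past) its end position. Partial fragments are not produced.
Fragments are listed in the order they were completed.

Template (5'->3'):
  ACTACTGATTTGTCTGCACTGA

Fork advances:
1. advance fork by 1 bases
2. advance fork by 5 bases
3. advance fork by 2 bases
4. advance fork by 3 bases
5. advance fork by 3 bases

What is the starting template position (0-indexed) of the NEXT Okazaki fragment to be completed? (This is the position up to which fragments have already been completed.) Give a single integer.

Answer: 14

Derivation:
Step 1: advance 1 -> fork_pos = 0 + 1 = 1. Next multiple of 7 is 7 (not reached); still 0 fragment(s).
Step 2: advance 5 -> fork_pos = 1 + 5 = 6. Next multiple of 7 is 7 (not reached); still 0 fragment(s).
Step 3: advance 2 -> fork_pos = 6 + 2 = 8. Reached multiple(s) of 7: 7 -> fragment 1 completed (1 total).
Step 4: advance 3 -> fork_pos = 8 + 3 = 11. Next multiple of 7 is 14 (not reached); still 1 fragment(s).
Step 5: advance 3 -> fork_pos = 11 + 3 = 14. Reached multiple(s) of 7: 14 -> fragment 2 completed (2 total).
2 fragment(s) completed, covering template[0:14] (2 x 7 = 14). The next fragment, fragment 3, covers template[14:21], so it starts at position 14.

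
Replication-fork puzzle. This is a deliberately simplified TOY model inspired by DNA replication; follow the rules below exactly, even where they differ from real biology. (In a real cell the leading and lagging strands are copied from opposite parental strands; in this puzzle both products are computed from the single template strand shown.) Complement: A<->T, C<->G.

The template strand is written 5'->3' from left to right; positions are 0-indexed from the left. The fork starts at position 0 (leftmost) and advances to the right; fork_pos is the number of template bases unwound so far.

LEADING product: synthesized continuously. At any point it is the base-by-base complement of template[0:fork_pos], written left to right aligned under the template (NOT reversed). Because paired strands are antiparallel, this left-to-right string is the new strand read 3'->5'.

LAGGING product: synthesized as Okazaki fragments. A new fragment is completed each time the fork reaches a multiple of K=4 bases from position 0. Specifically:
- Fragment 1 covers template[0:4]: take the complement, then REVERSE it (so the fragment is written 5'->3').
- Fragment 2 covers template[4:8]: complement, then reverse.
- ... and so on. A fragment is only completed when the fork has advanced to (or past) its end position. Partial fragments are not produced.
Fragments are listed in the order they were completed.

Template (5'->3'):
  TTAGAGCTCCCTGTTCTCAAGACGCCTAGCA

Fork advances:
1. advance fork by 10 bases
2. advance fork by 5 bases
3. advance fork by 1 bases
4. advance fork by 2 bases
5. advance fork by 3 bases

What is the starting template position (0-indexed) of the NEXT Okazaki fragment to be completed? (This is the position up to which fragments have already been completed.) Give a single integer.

Step 1: advance 10 -> fork_pos = 0 + 10 = 10. Reached multiple(s) of 4: 4, 8 -> fragments 1-2 completed (2 total).
Step 2: advance 5 -> fork_pos = 10 + 5 = 15. Reached multiple(s) of 4: 12 -> fragment 3 completed (3 total).
Step 3: advance 1 -> fork_pos = 15 + 1 = 16. Reached multiple(s) of 4: 16 -> fragment 4 completed (4 total).
Step 4: advance 2 -> fork_pos = 16 + 2 = 18. Next multiple of 4 is 20 (not reached); still 4 fragment(s).
Step 5: advance 3 -> fork_pos = 18 + 3 = 21. Reached multiple(s) of 4: 20 -> fragment 5 completed (5 total).
5 fragment(s) completed, covering template[0:20] (5 x 4 = 20). The next fragment, fragment 6, covers template[20:24], so it starts at position 20.

Answer: 20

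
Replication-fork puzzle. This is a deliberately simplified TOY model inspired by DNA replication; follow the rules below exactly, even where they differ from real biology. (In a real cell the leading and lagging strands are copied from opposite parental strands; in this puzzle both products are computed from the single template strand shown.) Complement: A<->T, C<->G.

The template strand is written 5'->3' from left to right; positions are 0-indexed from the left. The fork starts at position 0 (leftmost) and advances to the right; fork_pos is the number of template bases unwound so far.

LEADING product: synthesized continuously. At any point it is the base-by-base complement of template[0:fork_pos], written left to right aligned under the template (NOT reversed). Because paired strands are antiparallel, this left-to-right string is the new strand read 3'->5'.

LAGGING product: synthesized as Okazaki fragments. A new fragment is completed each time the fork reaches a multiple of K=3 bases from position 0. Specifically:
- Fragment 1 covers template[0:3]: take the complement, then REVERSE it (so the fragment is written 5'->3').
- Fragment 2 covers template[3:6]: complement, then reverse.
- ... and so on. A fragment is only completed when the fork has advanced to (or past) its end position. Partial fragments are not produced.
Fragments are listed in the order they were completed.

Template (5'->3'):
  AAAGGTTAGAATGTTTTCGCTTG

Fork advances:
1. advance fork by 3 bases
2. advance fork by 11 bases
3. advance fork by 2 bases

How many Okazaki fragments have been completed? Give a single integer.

Step 1: advance 3 -> fork_pos = 0 + 3 = 3. Reached multiple(s) of 3: 3 -> fragment 1 completed (1 total).
Step 2: advance 11 -> fork_pos = 3 + 11 = 14. Reached multiple(s) of 3: 6, 9, 12 -> fragments 2-4 completed (4 total).
Step 3: advance 2 -> fork_pos = 14 + 2 = 16. Reached multiple(s) of 3: 15 -> fragment 5 completed (5 total).
Check: final fork_pos = 16; the multiples of 3 that are <= 16 are 3..15 -> 16 // 3 = 5 completed fragment(s).

Answer: 5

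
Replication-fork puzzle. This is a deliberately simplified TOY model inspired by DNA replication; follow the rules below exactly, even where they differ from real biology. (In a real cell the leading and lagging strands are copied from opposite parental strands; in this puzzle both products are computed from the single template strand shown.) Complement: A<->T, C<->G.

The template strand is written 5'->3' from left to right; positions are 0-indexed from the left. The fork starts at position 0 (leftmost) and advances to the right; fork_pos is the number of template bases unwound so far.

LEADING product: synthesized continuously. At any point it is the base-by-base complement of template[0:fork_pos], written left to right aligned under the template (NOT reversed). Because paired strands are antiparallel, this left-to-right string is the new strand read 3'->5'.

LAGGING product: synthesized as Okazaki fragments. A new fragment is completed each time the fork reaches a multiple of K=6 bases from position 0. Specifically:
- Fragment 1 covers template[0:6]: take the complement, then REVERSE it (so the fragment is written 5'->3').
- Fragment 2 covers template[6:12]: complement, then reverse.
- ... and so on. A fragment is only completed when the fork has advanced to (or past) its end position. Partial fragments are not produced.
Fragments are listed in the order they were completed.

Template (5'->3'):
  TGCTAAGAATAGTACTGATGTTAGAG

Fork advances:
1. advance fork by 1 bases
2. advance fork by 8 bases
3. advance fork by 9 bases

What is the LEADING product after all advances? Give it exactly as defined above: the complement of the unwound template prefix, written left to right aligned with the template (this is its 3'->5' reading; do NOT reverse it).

Step 1: advance 1 -> fork_pos = 0 + 1 = 1.
Step 2: advance 8 -> fork_pos = 1 + 8 = 9.
Step 3: advance 9 -> fork_pos = 9 + 9 = 18.
Unwound prefix: template[0:18] = TGCTAAGAATAGTACTGA
Complement it base by base (A<->T, C<->G), keeping left-to-right order:
  [0:5] TGCTA -> ACGAT
  [5:10] AGAAT -> TCTTA
  [10:15] AGTAC -> TCATG
  [15:18] TGA -> ACT
Concatenate: ACGATTCTTATCATGACT (length 18; written aligned with the template, i.e. 3'->5').

Answer: ACGATTCTTATCATGACT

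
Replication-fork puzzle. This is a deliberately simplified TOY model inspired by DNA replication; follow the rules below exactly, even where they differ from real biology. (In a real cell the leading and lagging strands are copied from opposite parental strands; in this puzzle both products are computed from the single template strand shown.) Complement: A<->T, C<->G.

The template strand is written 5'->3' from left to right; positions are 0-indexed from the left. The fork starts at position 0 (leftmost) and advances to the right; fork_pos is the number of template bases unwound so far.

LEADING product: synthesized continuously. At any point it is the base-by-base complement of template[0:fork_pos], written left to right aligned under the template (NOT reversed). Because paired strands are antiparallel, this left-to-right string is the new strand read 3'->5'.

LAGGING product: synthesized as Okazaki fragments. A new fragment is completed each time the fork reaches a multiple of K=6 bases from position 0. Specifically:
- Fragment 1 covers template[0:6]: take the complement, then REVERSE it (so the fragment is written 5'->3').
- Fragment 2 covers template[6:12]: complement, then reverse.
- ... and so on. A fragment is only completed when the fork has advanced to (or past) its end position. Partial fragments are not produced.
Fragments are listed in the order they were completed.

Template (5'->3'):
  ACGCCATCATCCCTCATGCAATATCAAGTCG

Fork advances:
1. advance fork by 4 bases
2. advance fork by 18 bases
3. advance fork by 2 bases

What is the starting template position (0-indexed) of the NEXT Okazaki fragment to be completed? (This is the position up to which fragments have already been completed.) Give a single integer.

Answer: 24

Derivation:
Step 1: advance 4 -> fork_pos = 0 + 4 = 4. Next multiple of 6 is 6 (not reached); still 0 fragment(s).
Step 2: advance 18 -> fork_pos = 4 + 18 = 22. Reached multiple(s) of 6: 6, 12, 18 -> fragments 1-3 completed (3 total).
Step 3: advance 2 -> fork_pos = 22 + 2 = 24. Reached multiple(s) of 6: 24 -> fragment 4 completed (4 total).
4 fragment(s) completed, covering template[0:24] (4 x 6 = 24). The next fragment, fragment 5, covers template[24:30], so it starts at position 24.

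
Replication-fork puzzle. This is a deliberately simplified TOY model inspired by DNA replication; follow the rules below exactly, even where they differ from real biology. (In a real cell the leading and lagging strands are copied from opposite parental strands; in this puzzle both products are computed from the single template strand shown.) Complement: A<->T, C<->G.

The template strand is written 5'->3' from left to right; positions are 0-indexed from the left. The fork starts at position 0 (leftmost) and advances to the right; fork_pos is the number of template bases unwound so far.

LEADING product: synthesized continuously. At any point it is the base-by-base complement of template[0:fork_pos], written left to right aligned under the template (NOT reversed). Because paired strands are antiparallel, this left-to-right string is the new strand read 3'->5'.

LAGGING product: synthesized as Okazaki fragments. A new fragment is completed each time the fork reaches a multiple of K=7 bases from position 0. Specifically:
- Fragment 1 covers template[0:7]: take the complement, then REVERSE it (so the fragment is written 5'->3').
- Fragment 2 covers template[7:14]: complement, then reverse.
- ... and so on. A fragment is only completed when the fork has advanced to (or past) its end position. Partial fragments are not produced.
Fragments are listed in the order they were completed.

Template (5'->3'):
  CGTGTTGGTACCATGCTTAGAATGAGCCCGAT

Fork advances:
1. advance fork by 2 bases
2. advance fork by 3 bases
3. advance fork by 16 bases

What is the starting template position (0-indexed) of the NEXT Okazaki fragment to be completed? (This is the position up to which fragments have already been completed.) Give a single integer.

Step 1: advance 2 -> fork_pos = 0 + 2 = 2. Next multiple of 7 is 7 (not reached); still 0 fragment(s).
Step 2: advance 3 -> fork_pos = 2 + 3 = 5. Next multiple of 7 is 7 (not reached); still 0 fragment(s).
Step 3: advance 16 -> fork_pos = 5 + 16 = 21. Reached multiple(s) of 7: 7, 14, 21 -> fragments 1-3 completed (3 total).
3 fragment(s) completed, covering template[0:21] (3 x 7 = 21). The next fragment, fragment 4, covers template[21:28], so it starts at position 21.

Answer: 21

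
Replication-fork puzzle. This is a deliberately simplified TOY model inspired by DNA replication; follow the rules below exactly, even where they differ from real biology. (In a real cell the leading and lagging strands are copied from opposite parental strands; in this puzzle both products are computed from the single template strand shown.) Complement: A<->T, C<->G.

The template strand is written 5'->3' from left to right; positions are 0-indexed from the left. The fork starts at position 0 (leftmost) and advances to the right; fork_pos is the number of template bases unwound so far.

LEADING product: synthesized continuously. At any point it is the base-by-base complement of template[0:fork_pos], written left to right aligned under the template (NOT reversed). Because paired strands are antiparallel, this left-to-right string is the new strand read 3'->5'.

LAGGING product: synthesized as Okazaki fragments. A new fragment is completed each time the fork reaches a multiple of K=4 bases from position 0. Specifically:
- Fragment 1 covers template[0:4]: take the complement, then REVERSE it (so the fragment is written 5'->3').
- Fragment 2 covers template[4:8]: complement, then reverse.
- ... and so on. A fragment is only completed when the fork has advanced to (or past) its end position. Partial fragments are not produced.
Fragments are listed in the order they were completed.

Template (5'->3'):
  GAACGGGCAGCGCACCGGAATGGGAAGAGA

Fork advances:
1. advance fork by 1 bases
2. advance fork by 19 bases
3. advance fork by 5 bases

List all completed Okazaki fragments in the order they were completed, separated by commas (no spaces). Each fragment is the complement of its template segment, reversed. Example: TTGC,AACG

Step 1: advance 1 -> fork_pos = 0 + 1 = 1. Next multiple of 4 is 4 (not reached); still 0 fragment(s).
Step 2: advance 19 -> fork_pos = 1 + 19 = 20. Reached multiple(s) of 4: 4, 8, 12, 16, 20 -> fragments 1-5 completed (5 total).
Step 3: advance 5 -> fork_pos = 20 + 5 = 25. Reached multiple(s) of 4: 24 -> fragment 6 completed (6 total).
Final fork_pos = 25, so 6 fragment(s) are complete. Build each: template segment -> complement -> reverse.
Fragment 1: template[0:4] = GAAC -> complement CTTG -> reversed GTTC
Fragment 2: template[4:8] = GGGC -> complement CCCG -> reversed GCCC
Fragment 3: template[8:12] = AGCG -> complement TCGC -> reversed CGCT
Fragment 4: template[12:16] = CACC -> complement GTGG -> reversed GGTG
Fragment 5: template[16:20] = GGAA -> complement CCTT -> reversed TTCC
Fragment 6: template[20:24] = TGGG -> complement ACCC -> reversed CCCA

Answer: GTTC,GCCC,CGCT,GGTG,TTCC,CCCA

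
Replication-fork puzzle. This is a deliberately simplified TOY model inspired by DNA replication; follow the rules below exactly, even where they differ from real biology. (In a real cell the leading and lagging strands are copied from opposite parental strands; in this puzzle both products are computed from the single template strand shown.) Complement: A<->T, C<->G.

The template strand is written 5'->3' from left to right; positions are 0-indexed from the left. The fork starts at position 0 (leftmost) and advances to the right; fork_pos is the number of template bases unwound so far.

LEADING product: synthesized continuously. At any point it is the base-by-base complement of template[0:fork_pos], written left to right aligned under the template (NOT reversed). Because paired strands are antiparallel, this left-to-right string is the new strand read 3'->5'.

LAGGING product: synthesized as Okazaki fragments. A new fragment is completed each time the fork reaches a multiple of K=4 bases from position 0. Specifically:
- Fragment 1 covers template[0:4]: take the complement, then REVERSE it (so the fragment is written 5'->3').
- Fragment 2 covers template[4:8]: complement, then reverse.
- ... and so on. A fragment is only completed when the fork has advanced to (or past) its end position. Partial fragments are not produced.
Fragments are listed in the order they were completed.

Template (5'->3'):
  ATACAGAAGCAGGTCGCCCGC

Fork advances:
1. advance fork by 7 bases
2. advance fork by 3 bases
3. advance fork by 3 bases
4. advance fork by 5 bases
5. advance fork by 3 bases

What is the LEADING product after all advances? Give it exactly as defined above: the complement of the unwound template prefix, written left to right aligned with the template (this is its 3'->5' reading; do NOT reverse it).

Step 1: advance 7 -> fork_pos = 0 + 7 = 7.
Step 2: advance 3 -> fork_pos = 7 + 3 = 10.
Step 3: advance 3 -> fork_pos = 10 + 3 = 13.
Step 4: advance 5 -> fork_pos = 13 + 5 = 18.
Step 5: advance 3 -> fork_pos = 18 + 3 = 21.
Unwound prefix: template[0:21] = ATACAGAAGCAGGTCGCCCGC
Complement it base by base (A<->T, C<->G), keeping left-to-right order:
  [0:5] ATACA -> TATGT
  [5:10] GAAGC -> CTTCG
  [10:15] AGGTC -> TCCAG
  [15:20] GCCCG -> CGGGC
  [20:21] C -> G
Concatenate: TATGTCTTCGTCCAGCGGGCG (length 21; written aligned with the template, i.e. 3'->5').

Answer: TATGTCTTCGTCCAGCGGGCG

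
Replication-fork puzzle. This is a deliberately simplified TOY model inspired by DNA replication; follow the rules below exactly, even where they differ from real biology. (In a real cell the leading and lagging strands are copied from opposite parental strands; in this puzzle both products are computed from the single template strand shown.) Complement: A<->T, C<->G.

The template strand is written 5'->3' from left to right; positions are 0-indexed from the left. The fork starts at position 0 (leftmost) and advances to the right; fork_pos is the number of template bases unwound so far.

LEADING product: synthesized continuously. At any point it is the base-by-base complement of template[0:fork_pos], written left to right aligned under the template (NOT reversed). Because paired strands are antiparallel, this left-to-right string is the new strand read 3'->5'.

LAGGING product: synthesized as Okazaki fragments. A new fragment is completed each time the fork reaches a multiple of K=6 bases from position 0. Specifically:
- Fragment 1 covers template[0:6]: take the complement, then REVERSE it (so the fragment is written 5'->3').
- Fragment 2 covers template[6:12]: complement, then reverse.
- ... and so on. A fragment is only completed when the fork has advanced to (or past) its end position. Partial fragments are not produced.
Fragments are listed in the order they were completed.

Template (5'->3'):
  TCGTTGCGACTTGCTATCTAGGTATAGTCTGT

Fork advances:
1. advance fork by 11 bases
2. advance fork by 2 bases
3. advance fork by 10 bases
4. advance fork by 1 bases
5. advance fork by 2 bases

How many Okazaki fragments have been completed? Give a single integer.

Step 1: advance 11 -> fork_pos = 0 + 11 = 11. Reached multiple(s) of 6: 6 -> fragment 1 completed (1 total).
Step 2: advance 2 -> fork_pos = 11 + 2 = 13. Reached multiple(s) of 6: 12 -> fragment 2 completed (2 total).
Step 3: advance 10 -> fork_pos = 13 + 10 = 23. Reached multiple(s) of 6: 18 -> fragment 3 completed (3 total).
Step 4: advance 1 -> fork_pos = 23 + 1 = 24. Reached multiple(s) of 6: 24 -> fragment 4 completed (4 total).
Step 5: advance 2 -> fork_pos = 24 + 2 = 26. Next multiple of 6 is 30 (not reached); still 4 fragment(s).
Check: final fork_pos = 26; the multiples of 6 that are <= 26 are 6..24 -> 26 // 6 = 4 completed fragment(s).

Answer: 4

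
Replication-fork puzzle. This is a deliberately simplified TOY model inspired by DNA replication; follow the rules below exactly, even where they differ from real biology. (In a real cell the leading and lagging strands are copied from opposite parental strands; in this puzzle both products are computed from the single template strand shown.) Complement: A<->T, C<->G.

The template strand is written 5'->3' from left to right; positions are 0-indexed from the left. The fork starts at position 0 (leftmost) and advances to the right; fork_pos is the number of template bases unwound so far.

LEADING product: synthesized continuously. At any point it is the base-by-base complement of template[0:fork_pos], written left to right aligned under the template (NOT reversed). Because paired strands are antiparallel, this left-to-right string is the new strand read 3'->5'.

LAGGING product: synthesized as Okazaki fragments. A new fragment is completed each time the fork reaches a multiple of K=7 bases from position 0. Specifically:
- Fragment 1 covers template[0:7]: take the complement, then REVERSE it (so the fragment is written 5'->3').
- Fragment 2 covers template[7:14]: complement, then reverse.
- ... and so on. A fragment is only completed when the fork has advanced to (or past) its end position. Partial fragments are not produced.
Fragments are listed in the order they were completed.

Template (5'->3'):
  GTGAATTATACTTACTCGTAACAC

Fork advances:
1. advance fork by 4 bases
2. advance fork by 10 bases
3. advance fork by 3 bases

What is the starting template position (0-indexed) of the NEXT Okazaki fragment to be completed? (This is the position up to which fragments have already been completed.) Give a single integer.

Answer: 14

Derivation:
Step 1: advance 4 -> fork_pos = 0 + 4 = 4. Next multiple of 7 is 7 (not reached); still 0 fragment(s).
Step 2: advance 10 -> fork_pos = 4 + 10 = 14. Reached multiple(s) of 7: 7, 14 -> fragments 1-2 completed (2 total).
Step 3: advance 3 -> fork_pos = 14 + 3 = 17. Next multiple of 7 is 21 (not reached); still 2 fragment(s).
2 fragment(s) completed, covering template[0:14] (2 x 7 = 14). The next fragment, fragment 3, covers template[14:21], so it starts at position 14.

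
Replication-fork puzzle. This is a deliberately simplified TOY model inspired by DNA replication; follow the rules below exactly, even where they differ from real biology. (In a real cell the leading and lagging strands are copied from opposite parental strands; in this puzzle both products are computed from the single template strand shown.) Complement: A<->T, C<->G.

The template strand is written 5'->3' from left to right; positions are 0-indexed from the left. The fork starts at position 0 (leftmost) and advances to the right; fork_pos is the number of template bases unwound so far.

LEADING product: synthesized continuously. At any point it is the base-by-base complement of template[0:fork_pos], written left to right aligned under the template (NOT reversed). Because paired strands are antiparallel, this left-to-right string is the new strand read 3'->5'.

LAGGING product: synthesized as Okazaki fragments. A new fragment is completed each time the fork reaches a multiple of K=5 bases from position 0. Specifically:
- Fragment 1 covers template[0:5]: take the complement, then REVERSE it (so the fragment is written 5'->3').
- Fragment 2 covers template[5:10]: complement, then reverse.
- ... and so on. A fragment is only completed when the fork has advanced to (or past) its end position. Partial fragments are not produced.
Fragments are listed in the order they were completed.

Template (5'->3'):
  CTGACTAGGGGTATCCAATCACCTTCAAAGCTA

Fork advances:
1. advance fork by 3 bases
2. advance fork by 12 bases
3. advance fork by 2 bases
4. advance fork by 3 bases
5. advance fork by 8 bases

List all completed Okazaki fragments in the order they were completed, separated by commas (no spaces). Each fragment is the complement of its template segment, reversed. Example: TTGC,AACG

Answer: GTCAG,CCCTA,GATAC,GATTG,AAGGT

Derivation:
Step 1: advance 3 -> fork_pos = 0 + 3 = 3. Next multiple of 5 is 5 (not reached); still 0 fragment(s).
Step 2: advance 12 -> fork_pos = 3 + 12 = 15. Reached multiple(s) of 5: 5, 10, 15 -> fragments 1-3 completed (3 total).
Step 3: advance 2 -> fork_pos = 15 + 2 = 17. Next multiple of 5 is 20 (not reached); still 3 fragment(s).
Step 4: advance 3 -> fork_pos = 17 + 3 = 20. Reached multiple(s) of 5: 20 -> fragment 4 completed (4 total).
Step 5: advance 8 -> fork_pos = 20 + 8 = 28. Reached multiple(s) of 5: 25 -> fragment 5 completed (5 total).
Final fork_pos = 28, so 5 fragment(s) are complete. Build each: template segment -> complement -> reverse.
Fragment 1: template[0:5] = CTGAC -> complement GACTG -> reversed GTCAG
Fragment 2: template[5:10] = TAGGG -> complement ATCCC -> reversed CCCTA
Fragment 3: template[10:15] = GTATC -> complement CATAG -> reversed GATAC
Fragment 4: template[15:20] = CAATC -> complement GTTAG -> reversed GATTG
Fragment 5: template[20:25] = ACCTT -> complement TGGAA -> reversed AAGGT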